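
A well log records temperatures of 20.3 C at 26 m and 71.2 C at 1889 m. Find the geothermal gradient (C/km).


dT = 71.2 - 20.3 = 50.9 C
dz = 1889 - 26 = 1863 m
gradient = dT/dz * 1000 = 50.9/1863 * 1000 = 27.3215 C/km

27.3215


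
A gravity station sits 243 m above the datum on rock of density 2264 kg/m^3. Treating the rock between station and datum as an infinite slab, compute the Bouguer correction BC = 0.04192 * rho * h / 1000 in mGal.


BC = 0.04192 * rho * h / 1000
= 0.04192 * 2264 * 243 / 1000
= 23.0624 mGal

23.0624


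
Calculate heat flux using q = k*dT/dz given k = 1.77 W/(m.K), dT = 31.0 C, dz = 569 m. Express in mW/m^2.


q = k * dT / dz * 1000
= 1.77 * 31.0 / 569 * 1000
= 0.096432 * 1000
= 96.4323 mW/m^2

96.4323


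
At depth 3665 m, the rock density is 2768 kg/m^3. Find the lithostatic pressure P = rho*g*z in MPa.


P = rho * g * z / 1e6
= 2768 * 9.81 * 3665 / 1e6
= 99519703.2 / 1e6
= 99.5197 MPa

99.5197


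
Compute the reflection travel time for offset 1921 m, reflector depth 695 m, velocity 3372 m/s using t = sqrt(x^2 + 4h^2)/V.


x^2 + 4h^2 = 1921^2 + 4*695^2 = 3690241 + 1932100 = 5622341
sqrt(5622341) = 2371.1476
t = 2371.1476 / 3372 = 0.7032 s

0.7032


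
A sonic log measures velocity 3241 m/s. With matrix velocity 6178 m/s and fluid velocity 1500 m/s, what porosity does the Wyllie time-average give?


1/V - 1/Vm = 1/3241 - 1/6178 = 0.00014668
1/Vf - 1/Vm = 1/1500 - 1/6178 = 0.0005048
phi = 0.00014668 / 0.0005048 = 0.2906

0.2906


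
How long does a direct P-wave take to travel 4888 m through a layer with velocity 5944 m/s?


t = x / V
= 4888 / 5944
= 0.8223 s

0.8223


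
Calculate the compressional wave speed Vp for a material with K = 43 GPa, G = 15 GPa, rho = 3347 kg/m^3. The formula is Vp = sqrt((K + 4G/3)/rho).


First compute the effective modulus:
K + 4G/3 = 43e9 + 4*15e9/3 = 63000000000.0 Pa
Then divide by density:
63000000000.0 / 3347 = 18822826.4117 Pa/(kg/m^3)
Take the square root:
Vp = sqrt(18822826.4117) = 4338.53 m/s

4338.53


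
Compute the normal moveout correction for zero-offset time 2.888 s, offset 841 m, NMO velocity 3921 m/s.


x/Vnmo = 841/3921 = 0.214486
(x/Vnmo)^2 = 0.046004
t0^2 = 8.340544
sqrt(8.340544 + 0.046004) = 2.895954
dt = 2.895954 - 2.888 = 0.007954

0.007954


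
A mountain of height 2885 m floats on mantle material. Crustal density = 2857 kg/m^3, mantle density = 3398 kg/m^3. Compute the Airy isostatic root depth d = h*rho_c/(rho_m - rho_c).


rho_m - rho_c = 3398 - 2857 = 541
d = 2885 * 2857 / 541
= 8242445 / 541
= 15235.57 m

15235.57


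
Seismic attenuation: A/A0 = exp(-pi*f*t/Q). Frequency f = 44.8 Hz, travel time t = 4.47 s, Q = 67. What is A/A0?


pi*f*t/Q = pi*44.8*4.47/67 = 9.389892
A/A0 = exp(-9.389892) = 8.4e-05

8.400000e-05


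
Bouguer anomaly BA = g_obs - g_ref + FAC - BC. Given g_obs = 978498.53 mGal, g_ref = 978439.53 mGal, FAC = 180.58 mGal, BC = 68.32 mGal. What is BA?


BA = g_obs - g_ref + FAC - BC
= 978498.53 - 978439.53 + 180.58 - 68.32
= 171.26 mGal

171.26


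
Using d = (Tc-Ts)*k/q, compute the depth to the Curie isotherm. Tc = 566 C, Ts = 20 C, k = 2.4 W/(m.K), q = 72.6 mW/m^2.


T_Curie - T_surf = 566 - 20 = 546 C
Convert q to W/m^2: 72.6 mW/m^2 = 0.0726 W/m^2
d = 546 * 2.4 / 0.0726 = 18049.59 m

18049.59


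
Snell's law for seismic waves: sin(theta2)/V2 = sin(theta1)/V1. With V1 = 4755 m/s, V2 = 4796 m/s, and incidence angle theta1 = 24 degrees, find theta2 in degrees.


sin(theta1) = sin(24 deg) = 0.406737
sin(theta2) = V2/V1 * sin(theta1) = 4796/4755 * 0.406737 = 0.410244
theta2 = arcsin(0.410244) = 24.2201 degrees

24.2201


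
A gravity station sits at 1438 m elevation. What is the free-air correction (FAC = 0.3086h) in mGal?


FAC = 0.3086 * h
= 0.3086 * 1438
= 443.7668 mGal

443.7668


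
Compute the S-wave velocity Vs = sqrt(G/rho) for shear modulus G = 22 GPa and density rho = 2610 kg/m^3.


Convert G to Pa: G = 22e9 Pa
Compute G/rho = 22e9 / 2610 = 8429118.7739
Vs = sqrt(8429118.7739) = 2903.29 m/s

2903.29


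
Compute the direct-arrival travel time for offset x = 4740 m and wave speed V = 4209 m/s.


t = x / V
= 4740 / 4209
= 1.1262 s

1.1262


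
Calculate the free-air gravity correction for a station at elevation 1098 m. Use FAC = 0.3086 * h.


FAC = 0.3086 * h
= 0.3086 * 1098
= 338.8428 mGal

338.8428


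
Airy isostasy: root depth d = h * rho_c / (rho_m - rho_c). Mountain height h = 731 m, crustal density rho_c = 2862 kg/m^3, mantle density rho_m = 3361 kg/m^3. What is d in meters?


rho_m - rho_c = 3361 - 2862 = 499
d = 731 * 2862 / 499
= 2092122 / 499
= 4192.63 m

4192.63


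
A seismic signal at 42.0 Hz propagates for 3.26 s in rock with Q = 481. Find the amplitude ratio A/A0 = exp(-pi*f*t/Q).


pi*f*t/Q = pi*42.0*3.26/481 = 0.894276
A/A0 = exp(-0.894276) = 0.408903

0.408903


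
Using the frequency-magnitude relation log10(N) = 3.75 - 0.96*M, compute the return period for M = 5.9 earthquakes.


log10(N) = 3.75 - 0.96*5.9 = -1.914
N = 10^-1.914 = 0.01219
T = 1/N = 1/0.01219 = 82.0352 years

82.0352


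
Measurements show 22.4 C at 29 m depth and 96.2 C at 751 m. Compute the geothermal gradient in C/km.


dT = 96.2 - 22.4 = 73.8 C
dz = 751 - 29 = 722 m
gradient = dT/dz * 1000 = 73.8/722 * 1000 = 102.2161 C/km

102.2161


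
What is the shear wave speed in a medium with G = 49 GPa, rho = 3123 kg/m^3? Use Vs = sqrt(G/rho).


Convert G to Pa: G = 49e9 Pa
Compute G/rho = 49e9 / 3123 = 15690041.6266
Vs = sqrt(15690041.6266) = 3961.07 m/s

3961.07


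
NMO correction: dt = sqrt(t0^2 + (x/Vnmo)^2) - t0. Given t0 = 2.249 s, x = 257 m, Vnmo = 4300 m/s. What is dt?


x/Vnmo = 257/4300 = 0.059767
(x/Vnmo)^2 = 0.003572
t0^2 = 5.058001
sqrt(5.058001 + 0.003572) = 2.249794
dt = 2.249794 - 2.249 = 0.000794

7.940000e-04


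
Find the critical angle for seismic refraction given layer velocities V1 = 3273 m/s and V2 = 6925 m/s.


V1/V2 = 3273/6925 = 0.472635
theta_c = arcsin(0.472635) = 28.2055 degrees

28.2055


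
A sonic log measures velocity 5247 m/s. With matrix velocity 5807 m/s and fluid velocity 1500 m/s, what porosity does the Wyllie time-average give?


1/V - 1/Vm = 1/5247 - 1/5807 = 1.838e-05
1/Vf - 1/Vm = 1/1500 - 1/5807 = 0.00049446
phi = 1.838e-05 / 0.00049446 = 0.0372

0.0372


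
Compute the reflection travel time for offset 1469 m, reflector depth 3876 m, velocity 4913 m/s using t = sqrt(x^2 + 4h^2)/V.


x^2 + 4h^2 = 1469^2 + 4*3876^2 = 2157961 + 60093504 = 62251465
sqrt(62251465) = 7889.9598
t = 7889.9598 / 4913 = 1.6059 s

1.6059


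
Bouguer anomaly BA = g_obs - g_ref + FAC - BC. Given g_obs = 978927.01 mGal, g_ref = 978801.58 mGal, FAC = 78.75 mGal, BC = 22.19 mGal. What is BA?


BA = g_obs - g_ref + FAC - BC
= 978927.01 - 978801.58 + 78.75 - 22.19
= 181.99 mGal

181.99


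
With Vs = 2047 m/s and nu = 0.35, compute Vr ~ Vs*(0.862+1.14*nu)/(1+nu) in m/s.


Numerator factor = 0.862 + 1.14*0.35 = 1.261
Denominator = 1 + 0.35 = 1.35
Vr = 2047 * 1.261 / 1.35 = 1912.05 m/s

1912.05


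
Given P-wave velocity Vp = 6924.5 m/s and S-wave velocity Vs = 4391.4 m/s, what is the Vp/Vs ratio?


Vp/Vs = 6924.5 / 4391.4
= 1.5768

1.5768


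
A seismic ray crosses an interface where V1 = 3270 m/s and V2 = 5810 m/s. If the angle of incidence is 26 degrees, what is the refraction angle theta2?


sin(theta1) = sin(26 deg) = 0.438371
sin(theta2) = V2/V1 * sin(theta1) = 5810/3270 * 0.438371 = 0.77888
theta2 = arcsin(0.77888) = 51.1581 degrees

51.1581


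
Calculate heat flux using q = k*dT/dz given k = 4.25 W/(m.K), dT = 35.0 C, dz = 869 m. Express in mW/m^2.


q = k * dT / dz * 1000
= 4.25 * 35.0 / 869 * 1000
= 0.171174 * 1000
= 171.1738 mW/m^2

171.1738


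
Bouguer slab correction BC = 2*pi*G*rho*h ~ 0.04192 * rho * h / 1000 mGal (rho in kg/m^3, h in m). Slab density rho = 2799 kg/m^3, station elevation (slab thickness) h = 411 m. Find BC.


BC = 0.04192 * rho * h / 1000
= 0.04192 * 2799 * 411 / 1000
= 48.2243 mGal

48.2243


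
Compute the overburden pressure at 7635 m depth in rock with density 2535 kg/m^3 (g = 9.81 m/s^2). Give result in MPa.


P = rho * g * z / 1e6
= 2535 * 9.81 * 7635 / 1e6
= 189869852.25 / 1e6
= 189.8699 MPa

189.8699


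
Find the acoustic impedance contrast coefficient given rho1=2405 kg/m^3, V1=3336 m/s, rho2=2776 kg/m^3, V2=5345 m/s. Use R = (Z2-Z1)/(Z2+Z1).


Z1 = 2405 * 3336 = 8023080
Z2 = 2776 * 5345 = 14837720
R = (14837720 - 8023080) / (14837720 + 8023080) = 6814640 / 22860800 = 0.2981

0.2981


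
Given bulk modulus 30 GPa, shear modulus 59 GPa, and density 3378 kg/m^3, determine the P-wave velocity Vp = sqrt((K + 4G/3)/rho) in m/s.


First compute the effective modulus:
K + 4G/3 = 30e9 + 4*59e9/3 = 108666666666.67 Pa
Then divide by density:
108666666666.67 / 3378 = 32168936.2542 Pa/(kg/m^3)
Take the square root:
Vp = sqrt(32168936.2542) = 5671.77 m/s

5671.77


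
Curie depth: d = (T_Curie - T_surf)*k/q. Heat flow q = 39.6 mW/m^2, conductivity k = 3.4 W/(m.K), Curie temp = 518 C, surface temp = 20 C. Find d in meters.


T_Curie - T_surf = 518 - 20 = 498 C
Convert q to W/m^2: 39.6 mW/m^2 = 0.0396 W/m^2
d = 498 * 3.4 / 0.0396 = 42757.58 m

42757.58


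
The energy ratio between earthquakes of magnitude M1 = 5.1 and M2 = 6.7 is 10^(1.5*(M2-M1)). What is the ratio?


M2 - M1 = 6.7 - 5.1 = 1.6
1.5 * 1.6 = 2.4
ratio = 10^2.4 = 251.19

251.19


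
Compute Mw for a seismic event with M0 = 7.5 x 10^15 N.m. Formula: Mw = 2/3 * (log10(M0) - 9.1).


log10(M0) = log10(7.5 x 10^15) = 15.8751
Mw = 2/3 * (15.8751 - 9.1)
= 2/3 * 6.7751
= 4.52

4.52


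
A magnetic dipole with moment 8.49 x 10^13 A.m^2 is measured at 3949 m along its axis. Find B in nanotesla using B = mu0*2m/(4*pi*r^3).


m = 8.49 x 10^13 = 84900000000000 A.m^2
2m = 169800000000000 A.m^2
r^3 = 3949^3 = 61583079349
B = (4pi*10^-7) * 169800000000000 / (4*pi * 61583079349) * 1e9
= 213376973.031819 / 773875798673.02 * 1e9
= 275725.0884 nT

275725.0884


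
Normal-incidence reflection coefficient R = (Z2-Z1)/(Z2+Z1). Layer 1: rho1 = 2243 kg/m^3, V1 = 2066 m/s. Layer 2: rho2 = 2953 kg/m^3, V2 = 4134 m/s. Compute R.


Z1 = 2243 * 2066 = 4634038
Z2 = 2953 * 4134 = 12207702
R = (12207702 - 4634038) / (12207702 + 4634038) = 7573664 / 16841740 = 0.4497

0.4497


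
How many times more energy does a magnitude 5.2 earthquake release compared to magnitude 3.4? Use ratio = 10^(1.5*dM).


M2 - M1 = 5.2 - 3.4 = 1.8
1.5 * 1.8 = 2.7
ratio = 10^2.7 = 501.19

501.19


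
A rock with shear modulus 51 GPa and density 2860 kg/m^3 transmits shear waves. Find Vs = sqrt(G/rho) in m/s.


Convert G to Pa: G = 51e9 Pa
Compute G/rho = 51e9 / 2860 = 17832167.8322
Vs = sqrt(17832167.8322) = 4222.82 m/s

4222.82


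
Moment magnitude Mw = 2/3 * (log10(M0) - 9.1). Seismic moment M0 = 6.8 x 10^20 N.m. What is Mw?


log10(M0) = log10(6.8 x 10^20) = 20.8325
Mw = 2/3 * (20.8325 - 9.1)
= 2/3 * 11.7325
= 7.82

7.82


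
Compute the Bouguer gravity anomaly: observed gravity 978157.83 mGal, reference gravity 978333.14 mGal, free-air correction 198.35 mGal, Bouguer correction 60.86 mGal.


BA = g_obs - g_ref + FAC - BC
= 978157.83 - 978333.14 + 198.35 - 60.86
= -37.82 mGal

-37.82


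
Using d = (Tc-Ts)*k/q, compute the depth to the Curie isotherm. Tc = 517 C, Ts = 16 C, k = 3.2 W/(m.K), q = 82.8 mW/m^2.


T_Curie - T_surf = 517 - 16 = 501 C
Convert q to W/m^2: 82.8 mW/m^2 = 0.0828 W/m^2
d = 501 * 3.2 / 0.0828 = 19362.32 m

19362.32


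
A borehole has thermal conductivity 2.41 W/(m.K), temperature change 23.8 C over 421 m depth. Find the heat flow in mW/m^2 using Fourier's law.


q = k * dT / dz * 1000
= 2.41 * 23.8 / 421 * 1000
= 0.136242 * 1000
= 136.2423 mW/m^2

136.2423


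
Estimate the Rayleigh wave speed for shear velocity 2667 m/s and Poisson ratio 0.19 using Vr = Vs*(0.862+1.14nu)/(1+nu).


Numerator factor = 0.862 + 1.14*0.19 = 1.0786
Denominator = 1 + 0.19 = 1.19
Vr = 2667 * 1.0786 / 1.19 = 2417.33 m/s

2417.33


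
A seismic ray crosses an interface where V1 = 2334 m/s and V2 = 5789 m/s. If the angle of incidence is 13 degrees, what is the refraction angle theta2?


sin(theta1) = sin(13 deg) = 0.224951
sin(theta2) = V2/V1 * sin(theta1) = 5789/2334 * 0.224951 = 0.557944
theta2 = arcsin(0.557944) = 33.9137 degrees

33.9137


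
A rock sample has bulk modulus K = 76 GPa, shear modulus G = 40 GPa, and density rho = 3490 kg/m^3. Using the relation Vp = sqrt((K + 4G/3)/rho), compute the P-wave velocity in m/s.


First compute the effective modulus:
K + 4G/3 = 76e9 + 4*40e9/3 = 129333333333.33 Pa
Then divide by density:
129333333333.33 / 3490 = 37058261.7001 Pa/(kg/m^3)
Take the square root:
Vp = sqrt(37058261.7001) = 6087.55 m/s

6087.55


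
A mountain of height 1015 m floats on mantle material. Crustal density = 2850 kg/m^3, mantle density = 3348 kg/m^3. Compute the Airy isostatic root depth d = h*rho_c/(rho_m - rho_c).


rho_m - rho_c = 3348 - 2850 = 498
d = 1015 * 2850 / 498
= 2892750 / 498
= 5808.73 m

5808.73


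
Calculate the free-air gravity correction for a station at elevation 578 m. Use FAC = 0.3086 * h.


FAC = 0.3086 * h
= 0.3086 * 578
= 178.3708 mGal

178.3708


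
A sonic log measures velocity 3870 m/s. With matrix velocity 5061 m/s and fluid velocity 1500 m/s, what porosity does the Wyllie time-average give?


1/V - 1/Vm = 1/3870 - 1/5061 = 6.081e-05
1/Vf - 1/Vm = 1/1500 - 1/5061 = 0.00046908
phi = 6.081e-05 / 0.00046908 = 0.1296

0.1296


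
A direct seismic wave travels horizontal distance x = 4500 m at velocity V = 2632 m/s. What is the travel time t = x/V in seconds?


t = x / V
= 4500 / 2632
= 1.7097 s

1.7097


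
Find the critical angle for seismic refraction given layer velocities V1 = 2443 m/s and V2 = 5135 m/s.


V1/V2 = 2443/5135 = 0.475755
theta_c = arcsin(0.475755) = 28.4085 degrees

28.4085


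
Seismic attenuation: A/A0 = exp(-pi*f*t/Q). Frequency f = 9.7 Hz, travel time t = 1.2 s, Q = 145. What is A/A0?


pi*f*t/Q = pi*9.7*1.2/145 = 0.252194
A/A0 = exp(-0.252194) = 0.777094

0.777094


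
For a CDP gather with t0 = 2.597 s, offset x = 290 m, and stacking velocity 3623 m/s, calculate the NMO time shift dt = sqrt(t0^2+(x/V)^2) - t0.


x/Vnmo = 290/3623 = 0.080044
(x/Vnmo)^2 = 0.006407
t0^2 = 6.744409
sqrt(6.744409 + 0.006407) = 2.598233
dt = 2.598233 - 2.597 = 0.001233

0.001233


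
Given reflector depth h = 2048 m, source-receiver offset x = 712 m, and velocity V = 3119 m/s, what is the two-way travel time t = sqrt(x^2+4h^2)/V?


x^2 + 4h^2 = 712^2 + 4*2048^2 = 506944 + 16777216 = 17284160
sqrt(17284160) = 4157.4223
t = 4157.4223 / 3119 = 1.3329 s

1.3329


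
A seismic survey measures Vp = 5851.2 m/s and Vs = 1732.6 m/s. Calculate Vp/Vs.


Vp/Vs = 5851.2 / 1732.6
= 3.3771

3.3771


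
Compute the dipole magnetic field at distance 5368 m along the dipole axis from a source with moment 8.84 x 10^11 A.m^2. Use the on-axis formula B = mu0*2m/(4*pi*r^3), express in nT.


m = 8.84 x 10^11 = 884000000000 A.m^2
2m = 1768000000000 A.m^2
r^3 = 5368^3 = 154681196032
B = (4pi*10^-7) * 1768000000000 / (4*pi * 154681196032) * 1e9
= 2221734.324619 / 1943781236410.46 * 1e9
= 1142.9961 nT

1142.9961


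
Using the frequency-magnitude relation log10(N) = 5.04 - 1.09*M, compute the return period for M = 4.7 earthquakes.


log10(N) = 5.04 - 1.09*4.7 = -0.083
N = 10^-0.083 = 0.826038
T = 1/N = 1/0.826038 = 1.2106 years

1.2106


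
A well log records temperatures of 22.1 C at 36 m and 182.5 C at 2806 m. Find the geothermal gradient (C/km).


dT = 182.5 - 22.1 = 160.4 C
dz = 2806 - 36 = 2770 m
gradient = dT/dz * 1000 = 160.4/2770 * 1000 = 57.9061 C/km

57.9061


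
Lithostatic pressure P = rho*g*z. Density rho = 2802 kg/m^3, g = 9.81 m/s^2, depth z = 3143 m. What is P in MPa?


P = rho * g * z / 1e6
= 2802 * 9.81 * 3143 / 1e6
= 86393589.66 / 1e6
= 86.3936 MPa

86.3936


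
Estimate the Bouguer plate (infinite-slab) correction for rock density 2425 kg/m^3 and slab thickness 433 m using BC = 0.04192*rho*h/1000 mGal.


BC = 0.04192 * rho * h / 1000
= 0.04192 * 2425 * 433 / 1000
= 44.017 mGal

44.017


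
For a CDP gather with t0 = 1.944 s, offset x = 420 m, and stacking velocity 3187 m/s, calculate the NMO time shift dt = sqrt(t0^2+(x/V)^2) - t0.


x/Vnmo = 420/3187 = 0.131785
(x/Vnmo)^2 = 0.017367
t0^2 = 3.779136
sqrt(3.779136 + 0.017367) = 1.948462
dt = 1.948462 - 1.944 = 0.004462

0.004462


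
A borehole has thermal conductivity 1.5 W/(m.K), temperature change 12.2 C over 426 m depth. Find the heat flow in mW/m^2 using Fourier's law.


q = k * dT / dz * 1000
= 1.5 * 12.2 / 426 * 1000
= 0.042958 * 1000
= 42.9577 mW/m^2

42.9577


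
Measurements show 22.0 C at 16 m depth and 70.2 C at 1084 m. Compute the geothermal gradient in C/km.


dT = 70.2 - 22.0 = 48.2 C
dz = 1084 - 16 = 1068 m
gradient = dT/dz * 1000 = 48.2/1068 * 1000 = 45.1311 C/km

45.1311


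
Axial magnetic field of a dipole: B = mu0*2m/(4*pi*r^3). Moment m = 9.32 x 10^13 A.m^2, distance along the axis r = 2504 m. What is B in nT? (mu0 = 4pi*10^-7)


m = 9.32 x 10^13 = 93200000000000 A.m^2
2m = 186400000000000 A.m^2
r^3 = 2504^3 = 15700120064
B = (4pi*10^-7) * 186400000000000 / (4*pi * 15700120064) * 1e9
= 234237148.251655 / 197293527414.16 * 1e9
= 1187252.0671 nT

1187252.0671


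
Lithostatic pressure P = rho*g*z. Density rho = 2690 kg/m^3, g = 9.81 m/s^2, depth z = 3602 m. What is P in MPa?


P = rho * g * z / 1e6
= 2690 * 9.81 * 3602 / 1e6
= 95052817.8 / 1e6
= 95.0528 MPa

95.0528


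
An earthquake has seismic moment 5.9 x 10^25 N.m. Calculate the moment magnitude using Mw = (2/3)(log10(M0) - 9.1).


log10(M0) = log10(5.9 x 10^25) = 25.7709
Mw = 2/3 * (25.7709 - 9.1)
= 2/3 * 16.6709
= 11.11

11.11


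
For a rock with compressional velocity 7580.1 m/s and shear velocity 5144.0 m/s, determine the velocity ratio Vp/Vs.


Vp/Vs = 7580.1 / 5144.0
= 1.4736

1.4736


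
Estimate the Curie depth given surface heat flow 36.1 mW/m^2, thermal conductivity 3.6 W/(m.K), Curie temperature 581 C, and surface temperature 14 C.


T_Curie - T_surf = 581 - 14 = 567 C
Convert q to W/m^2: 36.1 mW/m^2 = 0.0361 W/m^2
d = 567 * 3.6 / 0.0361 = 56542.94 m

56542.94


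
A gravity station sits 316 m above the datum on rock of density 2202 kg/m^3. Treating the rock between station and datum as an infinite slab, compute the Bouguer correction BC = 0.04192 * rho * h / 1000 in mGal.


BC = 0.04192 * rho * h / 1000
= 0.04192 * 2202 * 316 / 1000
= 29.1693 mGal

29.1693


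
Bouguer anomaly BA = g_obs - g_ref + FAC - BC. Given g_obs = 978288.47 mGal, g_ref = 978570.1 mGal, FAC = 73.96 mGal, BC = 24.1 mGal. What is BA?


BA = g_obs - g_ref + FAC - BC
= 978288.47 - 978570.1 + 73.96 - 24.1
= -231.77 mGal

-231.77


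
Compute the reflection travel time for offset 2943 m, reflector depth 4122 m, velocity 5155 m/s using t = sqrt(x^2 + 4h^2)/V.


x^2 + 4h^2 = 2943^2 + 4*4122^2 = 8661249 + 67963536 = 76624785
sqrt(76624785) = 8753.5584
t = 8753.5584 / 5155 = 1.6981 s

1.6981


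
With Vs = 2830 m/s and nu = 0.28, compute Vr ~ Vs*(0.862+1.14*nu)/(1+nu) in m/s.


Numerator factor = 0.862 + 1.14*0.28 = 1.1812
Denominator = 1 + 0.28 = 1.28
Vr = 2830 * 1.1812 / 1.28 = 2611.56 m/s

2611.56


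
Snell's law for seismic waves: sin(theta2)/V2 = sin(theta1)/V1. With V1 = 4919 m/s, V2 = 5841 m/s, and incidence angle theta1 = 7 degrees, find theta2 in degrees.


sin(theta1) = sin(7 deg) = 0.121869
sin(theta2) = V2/V1 * sin(theta1) = 5841/4919 * 0.121869 = 0.144712
theta2 = arcsin(0.144712) = 8.3206 degrees

8.3206


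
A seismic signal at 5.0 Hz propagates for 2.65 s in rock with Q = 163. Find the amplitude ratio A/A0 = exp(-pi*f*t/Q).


pi*f*t/Q = pi*5.0*2.65/163 = 0.255375
A/A0 = exp(-0.255375) = 0.774626

0.774626


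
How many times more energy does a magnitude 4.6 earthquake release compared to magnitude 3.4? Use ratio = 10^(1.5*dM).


M2 - M1 = 4.6 - 3.4 = 1.2
1.5 * 1.2 = 1.8
ratio = 10^1.8 = 63.1

63.1


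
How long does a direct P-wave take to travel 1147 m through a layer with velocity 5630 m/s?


t = x / V
= 1147 / 5630
= 0.2037 s

0.2037


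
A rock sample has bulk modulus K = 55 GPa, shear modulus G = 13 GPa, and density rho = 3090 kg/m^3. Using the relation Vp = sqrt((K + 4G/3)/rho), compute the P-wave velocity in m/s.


First compute the effective modulus:
K + 4G/3 = 55e9 + 4*13e9/3 = 72333333333.33 Pa
Then divide by density:
72333333333.33 / 3090 = 23408845.7389 Pa/(kg/m^3)
Take the square root:
Vp = sqrt(23408845.7389) = 4838.27 m/s

4838.27


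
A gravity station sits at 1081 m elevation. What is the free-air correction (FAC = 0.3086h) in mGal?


FAC = 0.3086 * h
= 0.3086 * 1081
= 333.5966 mGal

333.5966


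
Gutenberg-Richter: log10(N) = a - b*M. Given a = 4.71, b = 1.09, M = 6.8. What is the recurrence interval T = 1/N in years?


log10(N) = 4.71 - 1.09*6.8 = -2.702
N = 10^-2.702 = 0.001986
T = 1/N = 1/0.001986 = 503.5006 years

503.5006


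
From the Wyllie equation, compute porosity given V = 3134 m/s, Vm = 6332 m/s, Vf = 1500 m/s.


1/V - 1/Vm = 1/3134 - 1/6332 = 0.00016115
1/Vf - 1/Vm = 1/1500 - 1/6332 = 0.00050874
phi = 0.00016115 / 0.00050874 = 0.3168

0.3168


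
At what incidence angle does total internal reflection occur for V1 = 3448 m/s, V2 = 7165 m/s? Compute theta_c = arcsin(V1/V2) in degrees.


V1/V2 = 3448/7165 = 0.481228
theta_c = arcsin(0.481228) = 28.7656 degrees

28.7656


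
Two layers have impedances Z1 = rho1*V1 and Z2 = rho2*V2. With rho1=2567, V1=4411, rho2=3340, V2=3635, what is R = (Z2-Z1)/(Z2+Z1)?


Z1 = 2567 * 4411 = 11323037
Z2 = 3340 * 3635 = 12140900
R = (12140900 - 11323037) / (12140900 + 11323037) = 817863 / 23463937 = 0.0349

0.0349


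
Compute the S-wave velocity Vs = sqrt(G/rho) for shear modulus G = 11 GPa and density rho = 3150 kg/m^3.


Convert G to Pa: G = 11e9 Pa
Compute G/rho = 11e9 / 3150 = 3492063.4921
Vs = sqrt(3492063.4921) = 1868.71 m/s

1868.71


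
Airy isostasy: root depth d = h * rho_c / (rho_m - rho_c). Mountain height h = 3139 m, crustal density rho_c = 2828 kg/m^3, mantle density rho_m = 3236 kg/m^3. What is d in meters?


rho_m - rho_c = 3236 - 2828 = 408
d = 3139 * 2828 / 408
= 8877092 / 408
= 21757.58 m

21757.58


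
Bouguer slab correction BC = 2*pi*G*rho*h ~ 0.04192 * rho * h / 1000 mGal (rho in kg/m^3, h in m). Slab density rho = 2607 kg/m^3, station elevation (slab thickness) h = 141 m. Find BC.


BC = 0.04192 * rho * h / 1000
= 0.04192 * 2607 * 141 / 1000
= 15.4092 mGal

15.4092


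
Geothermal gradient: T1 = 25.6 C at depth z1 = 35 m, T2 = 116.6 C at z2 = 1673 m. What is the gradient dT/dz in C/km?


dT = 116.6 - 25.6 = 91.0 C
dz = 1673 - 35 = 1638 m
gradient = dT/dz * 1000 = 91.0/1638 * 1000 = 55.5556 C/km

55.5556


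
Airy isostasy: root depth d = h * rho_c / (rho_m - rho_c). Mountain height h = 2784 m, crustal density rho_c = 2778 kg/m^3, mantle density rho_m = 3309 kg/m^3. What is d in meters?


rho_m - rho_c = 3309 - 2778 = 531
d = 2784 * 2778 / 531
= 7733952 / 531
= 14564.88 m

14564.88


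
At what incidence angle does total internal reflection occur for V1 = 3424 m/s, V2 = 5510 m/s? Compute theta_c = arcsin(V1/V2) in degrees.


V1/V2 = 3424/5510 = 0.621416
theta_c = arcsin(0.621416) = 38.4196 degrees

38.4196


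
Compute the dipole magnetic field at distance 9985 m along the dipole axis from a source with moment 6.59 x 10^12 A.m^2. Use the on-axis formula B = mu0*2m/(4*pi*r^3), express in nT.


m = 6.59 x 10^12 = 6590000000000 A.m^2
2m = 13180000000000 A.m^2
r^3 = 9985^3 = 995506746625
B = (4pi*10^-7) * 13180000000000 / (4*pi * 995506746625) * 1e9
= 16562476.469725 / 12509906727184.7 * 1e9
= 1323.9488 nT

1323.9488


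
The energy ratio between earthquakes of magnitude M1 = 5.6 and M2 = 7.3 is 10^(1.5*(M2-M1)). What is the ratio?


M2 - M1 = 7.3 - 5.6 = 1.7
1.5 * 1.7 = 2.55
ratio = 10^2.55 = 354.81

354.81


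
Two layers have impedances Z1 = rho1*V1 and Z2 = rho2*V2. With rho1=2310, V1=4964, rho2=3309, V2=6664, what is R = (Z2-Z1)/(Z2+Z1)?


Z1 = 2310 * 4964 = 11466840
Z2 = 3309 * 6664 = 22051176
R = (22051176 - 11466840) / (22051176 + 11466840) = 10584336 / 33518016 = 0.3158

0.3158


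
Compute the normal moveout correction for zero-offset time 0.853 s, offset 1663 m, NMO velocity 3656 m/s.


x/Vnmo = 1663/3656 = 0.454869
(x/Vnmo)^2 = 0.206906
t0^2 = 0.727609
sqrt(0.727609 + 0.206906) = 0.966703
dt = 0.966703 - 0.853 = 0.113703

0.113703


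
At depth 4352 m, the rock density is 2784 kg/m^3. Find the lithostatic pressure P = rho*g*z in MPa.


P = rho * g * z / 1e6
= 2784 * 9.81 * 4352 / 1e6
= 118857646.08 / 1e6
= 118.8576 MPa

118.8576


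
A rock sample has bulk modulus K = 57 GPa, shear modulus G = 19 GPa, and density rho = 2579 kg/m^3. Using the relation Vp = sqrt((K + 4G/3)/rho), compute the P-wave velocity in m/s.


First compute the effective modulus:
K + 4G/3 = 57e9 + 4*19e9/3 = 82333333333.33 Pa
Then divide by density:
82333333333.33 / 2579 = 31924518.5472 Pa/(kg/m^3)
Take the square root:
Vp = sqrt(31924518.5472) = 5650.18 m/s

5650.18


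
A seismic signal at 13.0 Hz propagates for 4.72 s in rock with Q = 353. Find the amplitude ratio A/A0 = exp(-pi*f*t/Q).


pi*f*t/Q = pi*13.0*4.72/353 = 0.546085
A/A0 = exp(-0.546085) = 0.579213

0.579213


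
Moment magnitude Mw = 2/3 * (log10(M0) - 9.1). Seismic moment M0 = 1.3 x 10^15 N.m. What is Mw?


log10(M0) = log10(1.3 x 10^15) = 15.1139
Mw = 2/3 * (15.1139 - 9.1)
= 2/3 * 6.0139
= 4.01

4.01


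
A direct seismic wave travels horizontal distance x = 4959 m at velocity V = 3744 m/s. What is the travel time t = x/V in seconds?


t = x / V
= 4959 / 3744
= 1.3245 s

1.3245


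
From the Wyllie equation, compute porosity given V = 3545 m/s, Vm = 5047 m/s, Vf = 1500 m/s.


1/V - 1/Vm = 1/3545 - 1/5047 = 8.395e-05
1/Vf - 1/Vm = 1/1500 - 1/5047 = 0.00046853
phi = 8.395e-05 / 0.00046853 = 0.1792

0.1792


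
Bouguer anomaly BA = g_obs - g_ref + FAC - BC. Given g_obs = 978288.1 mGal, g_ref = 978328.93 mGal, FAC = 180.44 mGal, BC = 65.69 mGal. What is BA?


BA = g_obs - g_ref + FAC - BC
= 978288.1 - 978328.93 + 180.44 - 65.69
= 73.92 mGal

73.92


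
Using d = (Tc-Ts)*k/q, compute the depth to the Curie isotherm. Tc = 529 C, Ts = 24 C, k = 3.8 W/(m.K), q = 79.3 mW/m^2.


T_Curie - T_surf = 529 - 24 = 505 C
Convert q to W/m^2: 79.3 mW/m^2 = 0.0793 W/m^2
d = 505 * 3.8 / 0.0793 = 24199.24 m

24199.24


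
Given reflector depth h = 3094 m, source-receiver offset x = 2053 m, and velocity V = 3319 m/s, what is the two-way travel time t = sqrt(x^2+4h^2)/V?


x^2 + 4h^2 = 2053^2 + 4*3094^2 = 4214809 + 38291344 = 42506153
sqrt(42506153) = 6519.6743
t = 6519.6743 / 3319 = 1.9643 s

1.9643


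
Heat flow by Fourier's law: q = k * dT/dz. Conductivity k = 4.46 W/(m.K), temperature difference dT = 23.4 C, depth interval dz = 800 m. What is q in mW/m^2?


q = k * dT / dz * 1000
= 4.46 * 23.4 / 800 * 1000
= 0.130455 * 1000
= 130.455 mW/m^2

130.455


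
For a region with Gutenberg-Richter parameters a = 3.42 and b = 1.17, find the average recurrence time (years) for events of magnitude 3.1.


log10(N) = 3.42 - 1.17*3.1 = -0.207
N = 10^-0.207 = 0.620869
T = 1/N = 1/0.620869 = 1.6106 years

1.6106


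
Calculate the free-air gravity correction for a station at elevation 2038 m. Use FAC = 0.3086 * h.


FAC = 0.3086 * h
= 0.3086 * 2038
= 628.9268 mGal

628.9268


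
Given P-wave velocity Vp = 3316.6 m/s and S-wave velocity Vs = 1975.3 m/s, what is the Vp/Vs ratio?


Vp/Vs = 3316.6 / 1975.3
= 1.679

1.679


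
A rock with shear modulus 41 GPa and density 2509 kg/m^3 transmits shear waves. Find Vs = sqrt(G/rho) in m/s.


Convert G to Pa: G = 41e9 Pa
Compute G/rho = 41e9 / 2509 = 16341171.7816
Vs = sqrt(16341171.7816) = 4042.42 m/s

4042.42


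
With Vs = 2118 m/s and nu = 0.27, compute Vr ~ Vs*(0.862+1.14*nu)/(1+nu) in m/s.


Numerator factor = 0.862 + 1.14*0.27 = 1.1698
Denominator = 1 + 0.27 = 1.27
Vr = 2118 * 1.1698 / 1.27 = 1950.89 m/s

1950.89


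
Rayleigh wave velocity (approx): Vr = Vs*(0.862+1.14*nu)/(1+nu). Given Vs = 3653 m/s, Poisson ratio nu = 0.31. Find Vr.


Numerator factor = 0.862 + 1.14*0.31 = 1.2154
Denominator = 1 + 0.31 = 1.31
Vr = 3653 * 1.2154 / 1.31 = 3389.2 m/s

3389.2


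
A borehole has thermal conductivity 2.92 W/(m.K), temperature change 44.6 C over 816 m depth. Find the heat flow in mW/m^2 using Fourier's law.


q = k * dT / dz * 1000
= 2.92 * 44.6 / 816 * 1000
= 0.159598 * 1000
= 159.598 mW/m^2

159.598


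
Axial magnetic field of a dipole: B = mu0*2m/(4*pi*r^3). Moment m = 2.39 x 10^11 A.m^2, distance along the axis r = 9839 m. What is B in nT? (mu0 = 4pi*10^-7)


m = 2.39 x 10^11 = 239000000000 A.m^2
2m = 478000000000 A.m^2
r^3 = 9839^3 = 952473456719
B = (4pi*10^-7) * 478000000000 / (4*pi * 952473456719) * 1e9
= 600672.515366 / 11969134457470.74 * 1e9
= 50.1851 nT

50.1851


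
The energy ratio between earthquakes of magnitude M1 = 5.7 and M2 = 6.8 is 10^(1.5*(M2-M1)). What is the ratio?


M2 - M1 = 6.8 - 5.7 = 1.1
1.5 * 1.1 = 1.65
ratio = 10^1.65 = 44.67

44.67


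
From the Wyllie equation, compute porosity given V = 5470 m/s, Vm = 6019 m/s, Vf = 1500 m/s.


1/V - 1/Vm = 1/5470 - 1/6019 = 1.667e-05
1/Vf - 1/Vm = 1/1500 - 1/6019 = 0.00050053
phi = 1.667e-05 / 0.00050053 = 0.0333

0.0333


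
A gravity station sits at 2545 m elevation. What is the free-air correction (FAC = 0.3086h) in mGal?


FAC = 0.3086 * h
= 0.3086 * 2545
= 785.387 mGal

785.387


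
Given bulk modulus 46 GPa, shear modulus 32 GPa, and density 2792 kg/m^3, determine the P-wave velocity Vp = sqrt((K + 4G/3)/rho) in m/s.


First compute the effective modulus:
K + 4G/3 = 46e9 + 4*32e9/3 = 88666666666.67 Pa
Then divide by density:
88666666666.67 / 2792 = 31757402.1012 Pa/(kg/m^3)
Take the square root:
Vp = sqrt(31757402.1012) = 5635.37 m/s

5635.37


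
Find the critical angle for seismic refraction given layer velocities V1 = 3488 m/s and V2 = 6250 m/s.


V1/V2 = 3488/6250 = 0.55808
theta_c = arcsin(0.55808) = 33.9231 degrees

33.9231


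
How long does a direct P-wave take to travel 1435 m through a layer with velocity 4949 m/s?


t = x / V
= 1435 / 4949
= 0.29 s

0.29


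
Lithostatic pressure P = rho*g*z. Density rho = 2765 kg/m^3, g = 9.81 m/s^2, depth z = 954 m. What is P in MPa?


P = rho * g * z / 1e6
= 2765 * 9.81 * 954 / 1e6
= 25876916.1 / 1e6
= 25.8769 MPa

25.8769


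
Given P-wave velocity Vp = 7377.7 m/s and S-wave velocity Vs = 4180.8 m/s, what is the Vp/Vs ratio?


Vp/Vs = 7377.7 / 4180.8
= 1.7647

1.7647


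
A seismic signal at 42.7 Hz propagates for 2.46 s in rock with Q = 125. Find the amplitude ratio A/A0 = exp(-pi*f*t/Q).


pi*f*t/Q = pi*42.7*2.46/125 = 2.639993
A/A0 = exp(-2.639993) = 0.071362

0.071362


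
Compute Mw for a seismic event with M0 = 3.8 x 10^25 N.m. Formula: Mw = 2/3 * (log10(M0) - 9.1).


log10(M0) = log10(3.8 x 10^25) = 25.5798
Mw = 2/3 * (25.5798 - 9.1)
= 2/3 * 16.4798
= 10.99

10.99


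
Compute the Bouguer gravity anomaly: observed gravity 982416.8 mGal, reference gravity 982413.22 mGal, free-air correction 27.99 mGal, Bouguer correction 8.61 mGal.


BA = g_obs - g_ref + FAC - BC
= 982416.8 - 982413.22 + 27.99 - 8.61
= 22.96 mGal

22.96


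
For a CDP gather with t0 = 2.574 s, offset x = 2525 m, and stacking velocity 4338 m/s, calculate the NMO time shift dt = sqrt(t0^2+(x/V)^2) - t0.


x/Vnmo = 2525/4338 = 0.582065
(x/Vnmo)^2 = 0.3388
t0^2 = 6.625476
sqrt(6.625476 + 0.3388) = 2.638992
dt = 2.638992 - 2.574 = 0.064992

0.064992


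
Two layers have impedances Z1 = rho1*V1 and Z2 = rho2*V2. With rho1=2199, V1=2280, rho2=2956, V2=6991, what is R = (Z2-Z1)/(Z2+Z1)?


Z1 = 2199 * 2280 = 5013720
Z2 = 2956 * 6991 = 20665396
R = (20665396 - 5013720) / (20665396 + 5013720) = 15651676 / 25679116 = 0.6095

0.6095


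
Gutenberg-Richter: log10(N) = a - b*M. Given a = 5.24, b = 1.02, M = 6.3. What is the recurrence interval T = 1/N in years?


log10(N) = 5.24 - 1.02*6.3 = -1.186
N = 10^-1.186 = 0.065163
T = 1/N = 1/0.065163 = 15.3462 years

15.3462


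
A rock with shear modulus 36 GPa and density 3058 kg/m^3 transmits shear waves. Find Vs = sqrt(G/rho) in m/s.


Convert G to Pa: G = 36e9 Pa
Compute G/rho = 36e9 / 3058 = 11772400.2616
Vs = sqrt(11772400.2616) = 3431.09 m/s

3431.09


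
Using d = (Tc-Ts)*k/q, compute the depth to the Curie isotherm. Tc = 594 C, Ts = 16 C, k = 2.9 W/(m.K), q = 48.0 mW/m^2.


T_Curie - T_surf = 594 - 16 = 578 C
Convert q to W/m^2: 48.0 mW/m^2 = 0.048 W/m^2
d = 578 * 2.9 / 0.048 = 34920.83 m

34920.83


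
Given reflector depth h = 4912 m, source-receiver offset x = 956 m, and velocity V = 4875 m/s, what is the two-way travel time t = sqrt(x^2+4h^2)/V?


x^2 + 4h^2 = 956^2 + 4*4912^2 = 913936 + 96510976 = 97424912
sqrt(97424912) = 9870.4059
t = 9870.4059 / 4875 = 2.0247 s

2.0247


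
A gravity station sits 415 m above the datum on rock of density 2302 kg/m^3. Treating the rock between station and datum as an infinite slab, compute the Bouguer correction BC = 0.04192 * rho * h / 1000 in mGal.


BC = 0.04192 * rho * h / 1000
= 0.04192 * 2302 * 415 / 1000
= 40.0474 mGal

40.0474


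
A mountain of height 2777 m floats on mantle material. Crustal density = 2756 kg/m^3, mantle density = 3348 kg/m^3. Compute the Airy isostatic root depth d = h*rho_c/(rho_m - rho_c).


rho_m - rho_c = 3348 - 2756 = 592
d = 2777 * 2756 / 592
= 7653412 / 592
= 12928.06 m

12928.06


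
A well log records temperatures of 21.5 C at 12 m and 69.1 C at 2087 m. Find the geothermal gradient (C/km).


dT = 69.1 - 21.5 = 47.6 C
dz = 2087 - 12 = 2075 m
gradient = dT/dz * 1000 = 47.6/2075 * 1000 = 22.9398 C/km

22.9398


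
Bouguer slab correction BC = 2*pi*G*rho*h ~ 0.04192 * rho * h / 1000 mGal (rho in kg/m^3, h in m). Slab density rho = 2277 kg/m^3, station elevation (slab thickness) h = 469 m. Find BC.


BC = 0.04192 * rho * h / 1000
= 0.04192 * 2277 * 469 / 1000
= 44.7669 mGal

44.7669


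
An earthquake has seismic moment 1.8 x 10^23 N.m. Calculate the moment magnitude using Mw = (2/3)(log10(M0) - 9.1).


log10(M0) = log10(1.8 x 10^23) = 23.2553
Mw = 2/3 * (23.2553 - 9.1)
= 2/3 * 14.1553
= 9.44

9.44


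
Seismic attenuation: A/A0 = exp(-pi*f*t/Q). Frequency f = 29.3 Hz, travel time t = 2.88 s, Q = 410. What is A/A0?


pi*f*t/Q = pi*29.3*2.88/410 = 0.646586
A/A0 = exp(-0.646586) = 0.523831

0.523831


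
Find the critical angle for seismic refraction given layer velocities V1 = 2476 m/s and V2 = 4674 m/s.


V1/V2 = 2476/4674 = 0.529739
theta_c = arcsin(0.529739) = 31.9878 degrees

31.9878


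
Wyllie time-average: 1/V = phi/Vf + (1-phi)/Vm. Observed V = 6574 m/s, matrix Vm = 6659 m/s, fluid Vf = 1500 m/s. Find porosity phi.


1/V - 1/Vm = 1/6574 - 1/6659 = 1.94e-06
1/Vf - 1/Vm = 1/1500 - 1/6659 = 0.00051649
phi = 1.94e-06 / 0.00051649 = 0.0038

0.0038


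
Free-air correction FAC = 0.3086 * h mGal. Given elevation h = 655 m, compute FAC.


FAC = 0.3086 * h
= 0.3086 * 655
= 202.133 mGal

202.133


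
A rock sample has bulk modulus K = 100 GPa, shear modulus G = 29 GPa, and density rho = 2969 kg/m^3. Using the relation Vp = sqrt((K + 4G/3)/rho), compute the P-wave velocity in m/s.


First compute the effective modulus:
K + 4G/3 = 100e9 + 4*29e9/3 = 138666666666.67 Pa
Then divide by density:
138666666666.67 / 2969 = 46704838.8908 Pa/(kg/m^3)
Take the square root:
Vp = sqrt(46704838.8908) = 6834.09 m/s

6834.09


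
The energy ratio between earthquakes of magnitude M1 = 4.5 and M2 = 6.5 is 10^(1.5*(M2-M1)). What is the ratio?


M2 - M1 = 6.5 - 4.5 = 2.0
1.5 * 2.0 = 3.0
ratio = 10^3.0 = 1000.0

1000.0


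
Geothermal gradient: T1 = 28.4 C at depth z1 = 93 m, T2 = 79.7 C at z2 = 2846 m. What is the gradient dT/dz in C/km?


dT = 79.7 - 28.4 = 51.3 C
dz = 2846 - 93 = 2753 m
gradient = dT/dz * 1000 = 51.3/2753 * 1000 = 18.6342 C/km

18.6342


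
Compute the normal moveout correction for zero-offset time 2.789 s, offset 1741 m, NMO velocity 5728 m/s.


x/Vnmo = 1741/5728 = 0.303946
(x/Vnmo)^2 = 0.092383
t0^2 = 7.778521
sqrt(7.778521 + 0.092383) = 2.805513
dt = 2.805513 - 2.789 = 0.016513

0.016513


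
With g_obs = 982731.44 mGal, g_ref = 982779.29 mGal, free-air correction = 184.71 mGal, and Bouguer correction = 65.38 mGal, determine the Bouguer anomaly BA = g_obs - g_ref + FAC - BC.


BA = g_obs - g_ref + FAC - BC
= 982731.44 - 982779.29 + 184.71 - 65.38
= 71.48 mGal

71.48


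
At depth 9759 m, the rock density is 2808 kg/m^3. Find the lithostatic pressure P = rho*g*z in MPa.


P = rho * g * z / 1e6
= 2808 * 9.81 * 9759 / 1e6
= 268826098.32 / 1e6
= 268.8261 MPa

268.8261


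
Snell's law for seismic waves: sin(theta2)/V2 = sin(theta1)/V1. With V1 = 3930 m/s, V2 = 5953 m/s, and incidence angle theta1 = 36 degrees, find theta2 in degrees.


sin(theta1) = sin(36 deg) = 0.587785
sin(theta2) = V2/V1 * sin(theta1) = 5953/3930 * 0.587785 = 0.890353
theta2 = arcsin(0.890353) = 62.9176 degrees

62.9176


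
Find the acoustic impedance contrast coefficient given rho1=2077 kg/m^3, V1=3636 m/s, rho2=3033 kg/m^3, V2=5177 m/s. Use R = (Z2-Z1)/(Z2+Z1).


Z1 = 2077 * 3636 = 7551972
Z2 = 3033 * 5177 = 15701841
R = (15701841 - 7551972) / (15701841 + 7551972) = 8149869 / 23253813 = 0.3505

0.3505


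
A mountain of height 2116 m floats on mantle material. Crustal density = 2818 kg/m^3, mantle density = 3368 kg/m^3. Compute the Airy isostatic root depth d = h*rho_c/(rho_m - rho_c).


rho_m - rho_c = 3368 - 2818 = 550
d = 2116 * 2818 / 550
= 5962888 / 550
= 10841.61 m

10841.61


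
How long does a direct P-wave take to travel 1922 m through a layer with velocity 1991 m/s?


t = x / V
= 1922 / 1991
= 0.9653 s

0.9653


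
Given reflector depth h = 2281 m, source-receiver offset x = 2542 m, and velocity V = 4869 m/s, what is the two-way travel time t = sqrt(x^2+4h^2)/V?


x^2 + 4h^2 = 2542^2 + 4*2281^2 = 6461764 + 20811844 = 27273608
sqrt(27273608) = 5222.414
t = 5222.414 / 4869 = 1.0726 s

1.0726


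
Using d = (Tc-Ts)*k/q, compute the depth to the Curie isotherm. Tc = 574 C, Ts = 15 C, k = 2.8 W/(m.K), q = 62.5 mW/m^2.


T_Curie - T_surf = 574 - 15 = 559 C
Convert q to W/m^2: 62.5 mW/m^2 = 0.0625 W/m^2
d = 559 * 2.8 / 0.0625 = 25043.2 m

25043.2


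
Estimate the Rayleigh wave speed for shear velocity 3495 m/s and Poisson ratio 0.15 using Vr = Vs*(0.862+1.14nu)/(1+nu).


Numerator factor = 0.862 + 1.14*0.15 = 1.033
Denominator = 1 + 0.15 = 1.15
Vr = 3495 * 1.033 / 1.15 = 3139.42 m/s

3139.42


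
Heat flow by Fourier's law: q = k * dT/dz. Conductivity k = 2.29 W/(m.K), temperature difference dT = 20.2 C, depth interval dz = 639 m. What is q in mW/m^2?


q = k * dT / dz * 1000
= 2.29 * 20.2 / 639 * 1000
= 0.072391 * 1000
= 72.3912 mW/m^2

72.3912


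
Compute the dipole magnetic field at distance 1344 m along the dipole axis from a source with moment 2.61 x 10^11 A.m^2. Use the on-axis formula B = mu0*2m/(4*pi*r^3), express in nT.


m = 2.61 x 10^11 = 261000000000 A.m^2
2m = 522000000000 A.m^2
r^3 = 1344^3 = 2427715584
B = (4pi*10^-7) * 522000000000 / (4*pi * 2427715584) * 1e9
= 655964.54607 / 30507573774.8 * 1e9
= 21501.695 nT

21501.695


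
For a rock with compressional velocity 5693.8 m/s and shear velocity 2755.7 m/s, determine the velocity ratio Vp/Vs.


Vp/Vs = 5693.8 / 2755.7
= 2.0662

2.0662


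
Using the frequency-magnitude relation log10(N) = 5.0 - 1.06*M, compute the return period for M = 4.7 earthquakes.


log10(N) = 5.0 - 1.06*4.7 = 0.018
N = 10^0.018 = 1.042317
T = 1/N = 1/1.042317 = 0.9594 years

0.9594
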